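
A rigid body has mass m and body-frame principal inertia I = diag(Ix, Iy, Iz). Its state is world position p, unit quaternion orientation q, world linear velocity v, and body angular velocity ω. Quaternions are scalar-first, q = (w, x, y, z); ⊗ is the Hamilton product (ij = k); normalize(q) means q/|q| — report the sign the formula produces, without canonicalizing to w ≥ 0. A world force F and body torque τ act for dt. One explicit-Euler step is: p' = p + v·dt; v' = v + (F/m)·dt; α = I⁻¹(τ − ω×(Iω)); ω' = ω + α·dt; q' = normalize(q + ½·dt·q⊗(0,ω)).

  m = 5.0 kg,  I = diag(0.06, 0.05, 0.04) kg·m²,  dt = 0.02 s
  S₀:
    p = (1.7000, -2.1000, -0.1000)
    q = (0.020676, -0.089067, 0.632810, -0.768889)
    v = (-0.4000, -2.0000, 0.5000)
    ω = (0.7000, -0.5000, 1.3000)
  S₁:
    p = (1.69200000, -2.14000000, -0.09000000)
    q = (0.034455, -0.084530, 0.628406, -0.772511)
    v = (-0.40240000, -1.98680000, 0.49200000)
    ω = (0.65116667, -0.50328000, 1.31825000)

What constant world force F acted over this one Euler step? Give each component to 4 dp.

F = (-0.6000, 3.3000, -2.0000)

v₁ − v₀ = (-0.00240000, 0.01320000, -0.00800000)
applied force F = (-0.6000, 3.3000, -2.0000)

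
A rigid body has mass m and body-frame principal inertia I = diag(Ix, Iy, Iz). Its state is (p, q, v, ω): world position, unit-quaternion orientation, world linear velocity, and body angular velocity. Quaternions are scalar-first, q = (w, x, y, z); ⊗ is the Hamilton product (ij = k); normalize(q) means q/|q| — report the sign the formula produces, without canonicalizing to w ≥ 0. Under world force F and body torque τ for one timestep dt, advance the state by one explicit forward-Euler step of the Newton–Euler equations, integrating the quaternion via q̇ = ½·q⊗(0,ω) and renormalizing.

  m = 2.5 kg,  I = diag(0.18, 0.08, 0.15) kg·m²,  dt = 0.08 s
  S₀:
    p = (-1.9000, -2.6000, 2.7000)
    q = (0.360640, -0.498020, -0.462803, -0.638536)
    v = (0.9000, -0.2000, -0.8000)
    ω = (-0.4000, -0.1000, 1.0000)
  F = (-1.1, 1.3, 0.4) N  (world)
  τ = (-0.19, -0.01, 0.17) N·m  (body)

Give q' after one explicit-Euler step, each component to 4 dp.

q' = (0.3760, -0.5244, -0.4337, -0.6289)

q⊗(0,ω) = (0.3930477, -0.6709126, 0.7173704, 0.2253208)
q + ½dt·q⊗(0,ω), renormalized = (0.3760, -0.5244, -0.4337, -0.6289)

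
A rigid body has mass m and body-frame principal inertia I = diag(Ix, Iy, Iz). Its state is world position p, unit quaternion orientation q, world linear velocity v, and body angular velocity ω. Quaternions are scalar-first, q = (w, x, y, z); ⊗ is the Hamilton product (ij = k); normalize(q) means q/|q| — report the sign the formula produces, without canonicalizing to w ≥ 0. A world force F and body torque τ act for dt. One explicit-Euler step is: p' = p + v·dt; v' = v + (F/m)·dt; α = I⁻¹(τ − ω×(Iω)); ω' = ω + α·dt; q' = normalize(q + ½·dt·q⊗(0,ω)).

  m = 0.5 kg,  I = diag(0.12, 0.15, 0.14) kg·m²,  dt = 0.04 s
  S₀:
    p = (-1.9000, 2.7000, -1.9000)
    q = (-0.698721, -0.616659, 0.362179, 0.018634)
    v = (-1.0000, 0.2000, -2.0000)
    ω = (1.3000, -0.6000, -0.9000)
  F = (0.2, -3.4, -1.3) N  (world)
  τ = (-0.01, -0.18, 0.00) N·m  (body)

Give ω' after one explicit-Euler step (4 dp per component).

ω' = (1.2985, -0.6542, -0.8933)

(τ − ω×Iω)/I = (-0.0383, -1.3560, 0.1671)
ω + α·dt = (1.2985, -0.6542, -0.8933)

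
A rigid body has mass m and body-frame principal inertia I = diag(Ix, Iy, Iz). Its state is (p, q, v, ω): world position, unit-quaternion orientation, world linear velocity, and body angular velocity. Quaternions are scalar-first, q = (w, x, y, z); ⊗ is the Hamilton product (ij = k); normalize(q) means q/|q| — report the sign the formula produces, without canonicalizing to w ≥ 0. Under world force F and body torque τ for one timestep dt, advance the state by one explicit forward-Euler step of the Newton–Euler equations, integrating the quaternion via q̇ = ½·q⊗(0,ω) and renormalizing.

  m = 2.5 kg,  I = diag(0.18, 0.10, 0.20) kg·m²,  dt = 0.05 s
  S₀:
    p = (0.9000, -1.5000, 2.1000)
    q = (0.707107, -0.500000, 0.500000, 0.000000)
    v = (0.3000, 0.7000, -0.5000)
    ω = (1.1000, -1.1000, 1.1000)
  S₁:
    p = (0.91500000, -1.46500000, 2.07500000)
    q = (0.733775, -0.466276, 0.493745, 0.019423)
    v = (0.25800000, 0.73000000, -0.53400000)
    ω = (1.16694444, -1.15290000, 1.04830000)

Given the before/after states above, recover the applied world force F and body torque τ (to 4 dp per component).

Δω = ω₁−ω₀ = (0.06694444, -0.05290000, -0.05170000)
applied torque τ = (0.1200, -0.1300, -0.1100)
v₁ − v₀ = (-0.04200000, 0.03000000, -0.03400000)
m·(v₁−v₀)/dt = (-2.1000, 1.5000, -1.7000)

F = (-2.1000, 1.5000, -1.7000)
τ = (0.1200, -0.1300, -0.1100)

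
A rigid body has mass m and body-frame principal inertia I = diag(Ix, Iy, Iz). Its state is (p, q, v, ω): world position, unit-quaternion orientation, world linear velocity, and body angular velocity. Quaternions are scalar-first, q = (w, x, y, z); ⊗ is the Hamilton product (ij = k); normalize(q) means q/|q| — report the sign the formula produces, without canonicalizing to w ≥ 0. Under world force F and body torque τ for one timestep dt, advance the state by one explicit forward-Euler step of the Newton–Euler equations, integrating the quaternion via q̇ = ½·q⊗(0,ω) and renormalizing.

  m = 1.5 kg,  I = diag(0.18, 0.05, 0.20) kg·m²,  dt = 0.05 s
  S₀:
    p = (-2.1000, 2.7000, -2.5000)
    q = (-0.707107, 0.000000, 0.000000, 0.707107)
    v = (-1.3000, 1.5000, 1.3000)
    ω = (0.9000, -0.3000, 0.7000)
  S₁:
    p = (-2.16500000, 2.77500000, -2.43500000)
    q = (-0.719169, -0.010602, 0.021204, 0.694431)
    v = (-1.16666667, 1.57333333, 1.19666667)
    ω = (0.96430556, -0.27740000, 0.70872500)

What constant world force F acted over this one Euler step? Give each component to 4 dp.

velocity change Δv = (0.13333333, 0.07333333, -0.10333333)
applied force F = (4.0000, 2.2000, -3.1000)

F = (4.0000, 2.2000, -3.1000)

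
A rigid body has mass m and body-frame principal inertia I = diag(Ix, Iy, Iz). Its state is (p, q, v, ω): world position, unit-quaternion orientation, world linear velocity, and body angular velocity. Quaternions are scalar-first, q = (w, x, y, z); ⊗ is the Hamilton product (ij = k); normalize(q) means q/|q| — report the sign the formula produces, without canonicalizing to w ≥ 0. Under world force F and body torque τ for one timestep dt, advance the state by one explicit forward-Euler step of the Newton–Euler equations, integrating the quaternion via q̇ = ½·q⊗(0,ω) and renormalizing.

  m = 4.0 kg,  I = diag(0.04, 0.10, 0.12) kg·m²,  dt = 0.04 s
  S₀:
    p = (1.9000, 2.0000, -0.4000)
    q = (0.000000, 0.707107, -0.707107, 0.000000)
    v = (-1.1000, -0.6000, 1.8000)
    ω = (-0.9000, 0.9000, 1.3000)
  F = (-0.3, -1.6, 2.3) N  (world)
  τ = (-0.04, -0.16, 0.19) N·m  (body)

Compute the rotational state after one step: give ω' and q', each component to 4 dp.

ω×(Iω) gyroscopic = (0.0234, 0.0936, -0.0486)
(τ − ω×Iω)/I = (-1.5850, -2.5360, 1.9883)
ω' = ω + α·dt = (-0.9634, 0.7986, 1.3795)
Hamilton product q⊗(0,ω) = (1.2727926, -0.9192391, -0.9192391, 0.0000000)
q' = normalize(q + ½dt·q⊗(0,ω)) = (0.0254, 0.6883, -0.7250, 0.0000)

ω' = (-0.9634, 0.7986, 1.3795)
q' = (0.0254, 0.6883, -0.7250, 0.0000)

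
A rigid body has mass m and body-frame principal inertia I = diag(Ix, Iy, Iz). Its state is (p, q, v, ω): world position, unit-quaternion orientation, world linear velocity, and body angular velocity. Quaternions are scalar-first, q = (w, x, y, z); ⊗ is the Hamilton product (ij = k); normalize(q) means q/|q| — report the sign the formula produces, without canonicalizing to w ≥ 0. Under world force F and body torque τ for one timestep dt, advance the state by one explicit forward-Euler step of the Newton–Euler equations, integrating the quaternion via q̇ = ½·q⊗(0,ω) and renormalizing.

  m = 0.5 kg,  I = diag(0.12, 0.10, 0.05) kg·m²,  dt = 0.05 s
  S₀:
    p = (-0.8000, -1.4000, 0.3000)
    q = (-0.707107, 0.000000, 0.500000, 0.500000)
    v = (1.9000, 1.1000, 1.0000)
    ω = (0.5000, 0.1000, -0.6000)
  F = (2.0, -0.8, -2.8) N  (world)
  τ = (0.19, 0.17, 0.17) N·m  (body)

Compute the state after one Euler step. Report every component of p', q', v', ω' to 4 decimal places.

linear accel F/m = (4.0000, -1.6000, -5.6000)
p' = p + v·dt = (-0.7050, -1.3450, 0.3500)
new velocity v' = (2.1000, 1.0200, 0.7200)
α = I⁻¹(τ − ω×Iω) = (1.5583, 1.9100, 3.4200)
new body rate ω' = (0.5779, 0.1955, -0.4290)
Hamilton product q⊗(0,ω) = (0.2500000, -0.7035535, 0.1792893, 0.1742642)
q' = normalize(q + ½dt·q⊗(0,ω)) = (-0.7007, -0.0176, 0.5044, 0.5043)

p' = (-0.7050, -1.3450, 0.3500)
q' = (-0.7007, -0.0176, 0.5044, 0.5043)
v' = (2.1000, 1.0200, 0.7200)
ω' = (0.5779, 0.1955, -0.4290)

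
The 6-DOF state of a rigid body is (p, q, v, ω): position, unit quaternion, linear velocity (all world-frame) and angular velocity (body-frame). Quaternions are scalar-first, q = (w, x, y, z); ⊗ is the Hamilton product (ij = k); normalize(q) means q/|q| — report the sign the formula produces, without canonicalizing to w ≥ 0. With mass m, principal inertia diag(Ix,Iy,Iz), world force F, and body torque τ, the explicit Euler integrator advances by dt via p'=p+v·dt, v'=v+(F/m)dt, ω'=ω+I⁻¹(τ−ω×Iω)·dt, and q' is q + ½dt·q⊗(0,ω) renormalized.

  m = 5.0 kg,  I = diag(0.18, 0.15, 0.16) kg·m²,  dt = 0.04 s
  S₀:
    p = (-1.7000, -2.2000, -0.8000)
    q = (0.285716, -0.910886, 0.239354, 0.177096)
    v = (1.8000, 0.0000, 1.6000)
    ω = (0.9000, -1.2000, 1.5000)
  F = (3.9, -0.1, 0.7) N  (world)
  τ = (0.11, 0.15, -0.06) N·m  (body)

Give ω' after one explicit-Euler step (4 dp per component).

angular accel α = (0.7111, 0.8200, -0.5775)
ω + α·dt = (0.9284, -1.1672, 1.4769)

ω' = (0.9284, -1.1672, 1.4769)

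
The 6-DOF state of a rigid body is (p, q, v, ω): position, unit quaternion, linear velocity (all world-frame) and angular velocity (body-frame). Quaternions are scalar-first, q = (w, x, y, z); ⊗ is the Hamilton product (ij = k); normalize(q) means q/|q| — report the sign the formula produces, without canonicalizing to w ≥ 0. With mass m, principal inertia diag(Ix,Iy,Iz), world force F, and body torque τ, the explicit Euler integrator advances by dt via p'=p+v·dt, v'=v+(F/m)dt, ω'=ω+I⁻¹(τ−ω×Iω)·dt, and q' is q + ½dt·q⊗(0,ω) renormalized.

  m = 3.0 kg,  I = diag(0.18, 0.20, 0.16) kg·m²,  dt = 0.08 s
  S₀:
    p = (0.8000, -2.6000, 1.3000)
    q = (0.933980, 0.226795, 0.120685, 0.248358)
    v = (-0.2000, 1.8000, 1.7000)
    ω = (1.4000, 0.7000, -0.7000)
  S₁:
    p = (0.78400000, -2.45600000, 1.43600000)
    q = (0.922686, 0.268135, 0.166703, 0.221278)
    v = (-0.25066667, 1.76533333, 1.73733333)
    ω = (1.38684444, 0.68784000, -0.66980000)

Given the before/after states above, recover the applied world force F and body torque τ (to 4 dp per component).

F = (-1.9000, -1.3000, 1.4000)
τ = (-0.0100, -0.0500, 0.0800)

v₁ − v₀ = (-0.05066667, -0.03466667, 0.03733333)
F = m·Δv/dt = (-1.9000, -1.3000, 1.4000)
Δω = ω₁−ω₀ = (-0.01315556, -0.01216000, 0.03020000)
applied torque τ = (-0.0100, -0.0500, 0.0800)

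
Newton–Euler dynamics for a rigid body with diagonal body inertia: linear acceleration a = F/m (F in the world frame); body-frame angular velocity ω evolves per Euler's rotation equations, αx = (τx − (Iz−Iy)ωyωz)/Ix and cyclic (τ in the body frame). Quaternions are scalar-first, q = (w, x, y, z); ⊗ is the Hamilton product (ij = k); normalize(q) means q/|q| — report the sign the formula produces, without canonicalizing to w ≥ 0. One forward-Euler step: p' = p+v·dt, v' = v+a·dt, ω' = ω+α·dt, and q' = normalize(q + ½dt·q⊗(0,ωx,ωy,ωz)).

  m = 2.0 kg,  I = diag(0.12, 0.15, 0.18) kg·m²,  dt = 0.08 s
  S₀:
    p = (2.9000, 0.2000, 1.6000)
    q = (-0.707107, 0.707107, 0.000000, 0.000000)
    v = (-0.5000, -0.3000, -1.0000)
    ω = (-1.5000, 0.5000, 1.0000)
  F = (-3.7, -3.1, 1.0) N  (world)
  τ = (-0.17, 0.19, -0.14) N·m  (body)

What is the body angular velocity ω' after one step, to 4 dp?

ω' = (-1.6233, 0.5533, 0.9478)

angular accel α = (-1.5417, 0.6667, -0.6528)
new body rate ω' = (-1.6233, 0.5533, 0.9478)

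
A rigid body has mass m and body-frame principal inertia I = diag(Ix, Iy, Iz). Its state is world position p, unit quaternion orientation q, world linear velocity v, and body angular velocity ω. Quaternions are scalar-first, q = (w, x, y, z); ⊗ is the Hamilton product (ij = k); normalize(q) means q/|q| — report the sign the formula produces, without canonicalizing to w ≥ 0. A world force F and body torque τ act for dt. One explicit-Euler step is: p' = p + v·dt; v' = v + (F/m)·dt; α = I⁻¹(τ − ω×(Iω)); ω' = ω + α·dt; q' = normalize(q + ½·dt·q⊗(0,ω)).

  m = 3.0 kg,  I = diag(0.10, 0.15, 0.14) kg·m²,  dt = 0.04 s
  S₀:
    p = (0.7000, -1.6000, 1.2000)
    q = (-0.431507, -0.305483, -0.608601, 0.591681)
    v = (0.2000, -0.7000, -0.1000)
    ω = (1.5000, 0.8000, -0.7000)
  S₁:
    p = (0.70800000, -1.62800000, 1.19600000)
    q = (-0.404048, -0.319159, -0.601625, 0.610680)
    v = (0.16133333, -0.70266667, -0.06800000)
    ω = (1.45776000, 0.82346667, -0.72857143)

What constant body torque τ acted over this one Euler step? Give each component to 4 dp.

rate change Δω = (-0.04224000, 0.02346667, -0.02857143)
I·α + gyro = (-0.1000, 0.1300, -0.0400)

τ = (-0.1000, 0.1300, -0.0400)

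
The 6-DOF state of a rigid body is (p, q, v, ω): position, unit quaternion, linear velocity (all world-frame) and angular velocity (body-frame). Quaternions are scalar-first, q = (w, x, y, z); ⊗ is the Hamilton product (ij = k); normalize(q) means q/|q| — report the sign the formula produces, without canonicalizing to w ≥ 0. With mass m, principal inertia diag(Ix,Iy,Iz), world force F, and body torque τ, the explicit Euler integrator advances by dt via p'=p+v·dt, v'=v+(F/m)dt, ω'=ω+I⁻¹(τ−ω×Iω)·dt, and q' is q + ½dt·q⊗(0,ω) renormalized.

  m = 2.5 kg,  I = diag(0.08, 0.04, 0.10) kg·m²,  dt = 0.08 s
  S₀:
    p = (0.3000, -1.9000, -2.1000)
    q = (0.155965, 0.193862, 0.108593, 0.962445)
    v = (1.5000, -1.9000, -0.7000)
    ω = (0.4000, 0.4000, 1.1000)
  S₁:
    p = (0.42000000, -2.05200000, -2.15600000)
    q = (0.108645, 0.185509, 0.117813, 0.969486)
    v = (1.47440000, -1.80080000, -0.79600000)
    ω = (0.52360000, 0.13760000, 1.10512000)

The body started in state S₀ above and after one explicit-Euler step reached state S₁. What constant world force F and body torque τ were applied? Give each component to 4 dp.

ω₁ − ω₀ = (0.12360000, -0.26240000, 0.00512000)
precession coupling = (0.0264, -0.0088, -0.0064)
I·α + gyro = (0.1500, -0.1400, 0.0000)
Δv = v₁−v₀ = (-0.02560000, 0.09920000, -0.09600000)
applied force F = (-0.8000, 3.1000, -3.0000)

F = (-0.8000, 3.1000, -3.0000)
τ = (0.1500, -0.1400, 0.0000)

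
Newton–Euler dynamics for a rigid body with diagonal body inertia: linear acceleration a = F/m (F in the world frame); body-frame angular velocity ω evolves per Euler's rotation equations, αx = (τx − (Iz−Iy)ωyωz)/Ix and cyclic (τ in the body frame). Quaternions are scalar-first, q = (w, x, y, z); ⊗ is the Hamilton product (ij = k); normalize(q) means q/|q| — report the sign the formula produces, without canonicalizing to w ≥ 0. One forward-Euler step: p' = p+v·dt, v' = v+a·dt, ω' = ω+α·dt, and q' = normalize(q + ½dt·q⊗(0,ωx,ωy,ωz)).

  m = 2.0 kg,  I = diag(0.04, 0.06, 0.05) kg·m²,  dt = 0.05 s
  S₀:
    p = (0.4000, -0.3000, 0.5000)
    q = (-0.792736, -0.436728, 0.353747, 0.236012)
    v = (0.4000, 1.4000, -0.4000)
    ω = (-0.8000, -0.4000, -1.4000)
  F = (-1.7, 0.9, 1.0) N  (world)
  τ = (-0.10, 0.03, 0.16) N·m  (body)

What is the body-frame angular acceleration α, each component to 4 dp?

ω×(Iω) gyroscopic = (-0.0056, -0.0112, 0.0064)
angular accel α = (-2.3600, 0.6867, 3.0720)

α = (-2.3600, 0.6867, 3.0720)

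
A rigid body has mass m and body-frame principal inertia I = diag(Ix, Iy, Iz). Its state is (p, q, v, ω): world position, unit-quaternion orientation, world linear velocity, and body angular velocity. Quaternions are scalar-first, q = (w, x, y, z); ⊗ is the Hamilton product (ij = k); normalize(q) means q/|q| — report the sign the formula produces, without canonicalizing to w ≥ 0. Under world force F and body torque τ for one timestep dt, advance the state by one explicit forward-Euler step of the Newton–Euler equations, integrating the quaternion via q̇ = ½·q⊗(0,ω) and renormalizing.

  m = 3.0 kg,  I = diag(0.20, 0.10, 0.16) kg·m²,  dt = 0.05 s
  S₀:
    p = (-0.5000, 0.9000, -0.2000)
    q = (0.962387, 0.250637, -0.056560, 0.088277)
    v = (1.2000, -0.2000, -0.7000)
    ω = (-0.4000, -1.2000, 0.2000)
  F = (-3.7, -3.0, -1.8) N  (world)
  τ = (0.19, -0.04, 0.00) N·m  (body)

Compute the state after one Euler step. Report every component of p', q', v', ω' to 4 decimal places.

p' = (-0.4400, 0.8900, -0.2350)
q' = (0.9623, 0.2433, -0.0875, 0.0850)
v' = (1.1383, -0.2500, -0.7300)
ω' = (-0.3489, -1.2184, 0.2150)

p' = p + v·dt = (-0.4400, 0.8900, -0.2350)
v' = v + a·dt = (1.1383, -0.2500, -0.7300)
α = I⁻¹(τ − ω×Iω) = (1.0220, -0.3680, 0.3000)
ω + α·dt = (-0.3489, -1.2184, 0.2150)
2q̇ = q⊗(0,ω) = (0.0147274, -0.2903344, -1.2403026, -0.1309110)
q' = normalize(q + ½dt·q⊗(0,ω)) = (0.9623, 0.2433, -0.0875, 0.0850)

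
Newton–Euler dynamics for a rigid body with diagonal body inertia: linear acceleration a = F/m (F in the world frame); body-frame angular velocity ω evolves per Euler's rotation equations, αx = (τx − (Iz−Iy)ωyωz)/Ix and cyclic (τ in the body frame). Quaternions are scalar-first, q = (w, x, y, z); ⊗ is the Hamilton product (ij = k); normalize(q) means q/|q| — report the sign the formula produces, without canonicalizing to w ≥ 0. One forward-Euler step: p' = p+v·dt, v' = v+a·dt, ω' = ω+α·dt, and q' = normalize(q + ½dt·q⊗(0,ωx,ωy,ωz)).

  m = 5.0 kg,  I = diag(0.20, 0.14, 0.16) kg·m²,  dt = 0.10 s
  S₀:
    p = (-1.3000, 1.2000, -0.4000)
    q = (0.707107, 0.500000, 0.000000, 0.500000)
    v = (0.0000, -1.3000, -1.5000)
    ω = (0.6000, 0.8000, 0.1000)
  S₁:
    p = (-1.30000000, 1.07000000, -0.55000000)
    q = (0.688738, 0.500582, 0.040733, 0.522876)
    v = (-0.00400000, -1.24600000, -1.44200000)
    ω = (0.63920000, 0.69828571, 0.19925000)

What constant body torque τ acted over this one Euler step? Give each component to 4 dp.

τ = (0.0800, -0.1400, 0.1300)

ω₁ − ω₀ = (0.03920000, -0.10171429, 0.09925000)
precession coupling = (0.0016, 0.0024, -0.0288)
I·α + gyro = (0.0800, -0.1400, 0.1300)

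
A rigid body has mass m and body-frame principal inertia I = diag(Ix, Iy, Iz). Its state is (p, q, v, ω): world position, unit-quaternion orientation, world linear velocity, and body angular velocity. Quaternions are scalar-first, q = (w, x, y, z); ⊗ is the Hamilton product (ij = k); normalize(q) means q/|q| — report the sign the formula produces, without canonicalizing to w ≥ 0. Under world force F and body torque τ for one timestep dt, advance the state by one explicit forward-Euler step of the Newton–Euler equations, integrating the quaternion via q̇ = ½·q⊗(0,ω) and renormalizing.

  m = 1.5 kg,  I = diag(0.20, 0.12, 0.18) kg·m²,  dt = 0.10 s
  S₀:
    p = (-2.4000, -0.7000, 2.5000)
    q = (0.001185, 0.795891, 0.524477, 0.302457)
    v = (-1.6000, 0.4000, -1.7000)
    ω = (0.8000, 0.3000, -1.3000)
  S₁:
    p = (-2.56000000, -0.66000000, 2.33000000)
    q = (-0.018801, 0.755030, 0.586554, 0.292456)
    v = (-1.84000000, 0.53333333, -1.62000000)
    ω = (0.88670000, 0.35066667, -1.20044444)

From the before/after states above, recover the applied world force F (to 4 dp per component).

F = (-3.6000, 2.0000, 1.2000)

v₁ − v₀ = (-0.24000000, 0.13333333, 0.08000000)
F = m·Δv/dt = (-3.6000, 2.0000, 1.2000)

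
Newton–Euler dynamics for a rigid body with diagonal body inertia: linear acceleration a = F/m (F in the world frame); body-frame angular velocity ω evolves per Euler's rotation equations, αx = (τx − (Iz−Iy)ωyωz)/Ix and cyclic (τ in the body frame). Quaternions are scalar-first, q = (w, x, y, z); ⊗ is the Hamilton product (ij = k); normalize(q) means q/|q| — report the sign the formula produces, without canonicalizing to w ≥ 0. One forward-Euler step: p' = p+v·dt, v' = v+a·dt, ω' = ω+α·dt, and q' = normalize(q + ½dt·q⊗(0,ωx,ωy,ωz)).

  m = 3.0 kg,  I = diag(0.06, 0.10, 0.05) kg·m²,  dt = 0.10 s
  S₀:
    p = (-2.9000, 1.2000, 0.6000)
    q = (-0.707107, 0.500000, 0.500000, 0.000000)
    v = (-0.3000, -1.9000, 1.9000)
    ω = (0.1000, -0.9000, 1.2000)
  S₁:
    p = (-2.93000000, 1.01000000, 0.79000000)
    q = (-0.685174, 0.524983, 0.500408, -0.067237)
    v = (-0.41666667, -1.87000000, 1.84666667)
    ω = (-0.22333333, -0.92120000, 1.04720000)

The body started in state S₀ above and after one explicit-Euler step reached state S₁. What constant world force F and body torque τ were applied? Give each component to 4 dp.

F = (-3.5000, 0.9000, -1.6000)
τ = (-0.1400, -0.0200, -0.0800)

velocity change Δv = (-0.11666667, 0.03000000, -0.05333333)
m·(v₁−v₀)/dt = (-3.5000, 0.9000, -1.6000)
ω₁ − ω₀ = (-0.32333333, -0.02120000, -0.15280000)
I·α + gyro = (-0.1400, -0.0200, -0.0800)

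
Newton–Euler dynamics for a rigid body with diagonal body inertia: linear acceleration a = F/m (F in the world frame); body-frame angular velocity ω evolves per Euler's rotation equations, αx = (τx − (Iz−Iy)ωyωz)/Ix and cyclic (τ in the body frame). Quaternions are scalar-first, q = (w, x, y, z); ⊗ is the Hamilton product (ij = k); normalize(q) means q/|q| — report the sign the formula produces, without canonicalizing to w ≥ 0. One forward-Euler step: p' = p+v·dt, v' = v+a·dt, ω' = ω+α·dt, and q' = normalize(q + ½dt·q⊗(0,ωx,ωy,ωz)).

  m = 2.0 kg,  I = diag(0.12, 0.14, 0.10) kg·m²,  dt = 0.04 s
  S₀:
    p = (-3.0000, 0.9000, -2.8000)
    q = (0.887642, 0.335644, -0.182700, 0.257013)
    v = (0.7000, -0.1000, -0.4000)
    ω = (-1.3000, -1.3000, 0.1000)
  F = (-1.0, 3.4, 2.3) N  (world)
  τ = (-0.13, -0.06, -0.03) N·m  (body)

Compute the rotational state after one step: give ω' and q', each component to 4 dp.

precession coupling ω×(Iω) = (0.0052, -0.0026, 0.0338)
angular accel α = (-1.1267, -0.4100, -0.6380)
ω + α·dt = (-1.3451, -1.3164, 0.0745)
q⊗(0,ω) = (0.1731259, -0.8380877, -1.5216159, -0.5850830)
q + ½dt·q⊗(0,ω), renormalized = (0.8905, 0.3187, -0.2130, 0.2451)

ω' = (-1.3451, -1.3164, 0.0745)
q' = (0.8905, 0.3187, -0.2130, 0.2451)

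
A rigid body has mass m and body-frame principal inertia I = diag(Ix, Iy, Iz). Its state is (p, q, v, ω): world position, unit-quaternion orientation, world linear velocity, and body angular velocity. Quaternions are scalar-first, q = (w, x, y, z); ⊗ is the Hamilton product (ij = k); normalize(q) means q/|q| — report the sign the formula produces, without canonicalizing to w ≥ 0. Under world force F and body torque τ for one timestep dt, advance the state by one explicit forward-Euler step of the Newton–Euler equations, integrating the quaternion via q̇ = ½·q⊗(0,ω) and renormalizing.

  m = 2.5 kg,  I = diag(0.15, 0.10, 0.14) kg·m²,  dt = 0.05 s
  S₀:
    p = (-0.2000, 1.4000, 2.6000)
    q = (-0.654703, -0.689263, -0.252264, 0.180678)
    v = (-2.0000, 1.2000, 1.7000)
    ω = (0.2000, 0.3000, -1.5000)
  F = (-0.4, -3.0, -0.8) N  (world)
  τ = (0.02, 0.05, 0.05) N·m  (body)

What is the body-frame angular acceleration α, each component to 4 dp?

precession coupling ω×(Iω) = (-0.0180, -0.0030, -0.0030)
(τ − ω×Iω)/I = (0.2533, 0.5300, 0.3786)

α = (0.2533, 0.5300, 0.3786)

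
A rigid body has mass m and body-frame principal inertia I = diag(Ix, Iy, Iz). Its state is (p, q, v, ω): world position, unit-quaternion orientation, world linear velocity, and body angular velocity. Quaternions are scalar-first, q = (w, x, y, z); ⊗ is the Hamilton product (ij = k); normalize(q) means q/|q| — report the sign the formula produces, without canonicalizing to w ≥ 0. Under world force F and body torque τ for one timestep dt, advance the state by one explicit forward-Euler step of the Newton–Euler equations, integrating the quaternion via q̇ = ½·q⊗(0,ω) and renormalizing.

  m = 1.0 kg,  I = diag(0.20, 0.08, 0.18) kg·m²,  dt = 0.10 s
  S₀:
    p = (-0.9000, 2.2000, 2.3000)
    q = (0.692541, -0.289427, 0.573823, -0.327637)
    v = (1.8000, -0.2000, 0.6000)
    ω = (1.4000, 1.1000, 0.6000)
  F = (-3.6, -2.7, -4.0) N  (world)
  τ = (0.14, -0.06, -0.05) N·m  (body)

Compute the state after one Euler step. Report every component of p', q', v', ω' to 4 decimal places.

linear accel F/m = (-3.6000, -2.7000, -4.0000)
p + v·dt = (-0.7200, 2.1800, 2.3600)
v' = v + a·dt = (1.4400, -0.4700, 0.2000)
(τ − ω×Iω)/I = (0.3700, -0.9600, 0.7489)
ω + α·dt = (1.4370, 1.0040, 0.6749)
q⊗(0,ω) = (-0.0294253, 1.6742519, 0.4767595, -0.7061973)
updated quaternion q' = (0.6880, -0.2048, 0.5950, -0.3614)

p' = (-0.7200, 2.1800, 2.3600)
q' = (0.6880, -0.2048, 0.5950, -0.3614)
v' = (1.4400, -0.4700, 0.2000)
ω' = (1.4370, 1.0040, 0.6749)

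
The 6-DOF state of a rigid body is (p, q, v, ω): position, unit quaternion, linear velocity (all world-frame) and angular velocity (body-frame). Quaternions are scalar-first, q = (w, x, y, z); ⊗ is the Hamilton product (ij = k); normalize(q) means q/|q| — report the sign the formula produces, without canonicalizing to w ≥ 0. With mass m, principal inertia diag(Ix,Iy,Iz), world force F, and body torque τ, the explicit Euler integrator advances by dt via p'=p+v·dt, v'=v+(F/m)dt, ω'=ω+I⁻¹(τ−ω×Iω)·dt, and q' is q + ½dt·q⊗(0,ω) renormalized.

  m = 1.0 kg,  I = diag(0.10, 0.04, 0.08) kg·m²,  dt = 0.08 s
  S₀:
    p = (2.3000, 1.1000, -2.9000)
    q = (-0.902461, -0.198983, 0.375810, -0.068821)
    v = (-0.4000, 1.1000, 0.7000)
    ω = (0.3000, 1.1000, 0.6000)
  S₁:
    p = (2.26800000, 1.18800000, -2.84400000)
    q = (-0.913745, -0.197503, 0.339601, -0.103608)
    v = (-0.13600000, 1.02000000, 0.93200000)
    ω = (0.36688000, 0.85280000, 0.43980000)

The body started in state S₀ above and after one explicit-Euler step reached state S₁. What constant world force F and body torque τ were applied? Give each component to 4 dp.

velocity change Δv = (0.26400000, -0.08000000, 0.23200000)
applied force F = (3.3000, -1.0000, 2.9000)
rate change Δω = (0.06688000, -0.24720000, -0.16020000)
ω₀×(Iω₀) = (0.0264, 0.0036, -0.0198)
applied torque τ = (0.1100, -0.1200, -0.1800)

F = (3.3000, -1.0000, 2.9000)
τ = (0.1100, -0.1200, -0.1800)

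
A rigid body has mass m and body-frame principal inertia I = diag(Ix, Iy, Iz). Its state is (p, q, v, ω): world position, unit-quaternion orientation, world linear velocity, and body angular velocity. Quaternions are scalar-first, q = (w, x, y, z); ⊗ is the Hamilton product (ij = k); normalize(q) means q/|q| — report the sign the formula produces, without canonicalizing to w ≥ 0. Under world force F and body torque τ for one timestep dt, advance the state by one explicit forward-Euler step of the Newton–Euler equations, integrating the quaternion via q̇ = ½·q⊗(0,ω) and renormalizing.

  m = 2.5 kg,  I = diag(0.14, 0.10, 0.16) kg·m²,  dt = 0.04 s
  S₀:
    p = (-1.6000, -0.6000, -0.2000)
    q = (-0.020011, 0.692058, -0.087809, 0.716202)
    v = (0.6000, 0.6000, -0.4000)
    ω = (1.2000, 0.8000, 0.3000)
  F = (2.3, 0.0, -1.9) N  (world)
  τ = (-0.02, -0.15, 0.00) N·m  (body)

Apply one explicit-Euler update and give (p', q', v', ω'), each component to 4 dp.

a = F/m = (0.9200, 0.0000, -0.7600)
p' = p + v·dt = (-1.5760, -0.5760, -0.2160)
v' = v + a·dt = (0.6368, 0.6000, -0.4304)
ω×(Iω) gyroscopic = (0.0144, -0.0072, -0.0384)
α = I⁻¹(τ − ω×Iω) = (-0.2457, -1.4280, 0.2400)
ω + α·dt = (1.1902, 0.7429, 0.3096)
q⊗(0,ω) = (-0.9750830, -0.6233175, 0.6358162, 0.6530139)
updated quaternion q' = (-0.0395, 0.6793, -0.0751, 0.7289)

p' = (-1.5760, -0.5760, -0.2160)
q' = (-0.0395, 0.6793, -0.0751, 0.7289)
v' = (0.6368, 0.6000, -0.4304)
ω' = (1.1902, 0.7429, 0.3096)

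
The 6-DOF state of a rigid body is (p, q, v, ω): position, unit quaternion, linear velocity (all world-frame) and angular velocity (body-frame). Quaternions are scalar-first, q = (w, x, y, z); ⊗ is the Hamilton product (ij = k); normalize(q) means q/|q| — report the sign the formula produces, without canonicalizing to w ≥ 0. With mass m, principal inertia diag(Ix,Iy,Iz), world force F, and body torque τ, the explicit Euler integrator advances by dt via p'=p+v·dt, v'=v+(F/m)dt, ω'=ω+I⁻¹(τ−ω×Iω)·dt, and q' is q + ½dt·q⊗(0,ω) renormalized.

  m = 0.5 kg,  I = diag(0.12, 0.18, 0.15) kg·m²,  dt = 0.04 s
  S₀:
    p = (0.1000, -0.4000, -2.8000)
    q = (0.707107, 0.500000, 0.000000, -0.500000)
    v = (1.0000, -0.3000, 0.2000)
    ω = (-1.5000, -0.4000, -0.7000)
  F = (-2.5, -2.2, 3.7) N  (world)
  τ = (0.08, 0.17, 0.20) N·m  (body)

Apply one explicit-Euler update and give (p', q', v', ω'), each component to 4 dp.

p' = (0.1400, -0.4120, -2.7920)
q' = (0.7147, 0.4745, 0.0163, -0.5136)
v' = (0.8000, -0.4760, 0.4960)
ω' = (-1.4705, -0.3552, -0.6563)

a = (-5.0000, -4.4000, 7.4000)
p + v·dt = (0.1400, -0.4120, -2.7920)
new velocity v' = (0.8000, -0.4760, 0.4960)
ω×(Iω) gyroscopic = (-0.0084, -0.0315, 0.0360)
α = I⁻¹(τ − ω×Iω) = (0.7367, 1.1194, 1.0933)
ω + α·dt = (-1.4705, -0.3552, -0.6563)
2q̇ = q⊗(0,ω) = (0.4000000, -1.2606605, 0.8171572, -0.6949749)
q + ½dt·q⊗(0,ω), renormalized = (0.7147, 0.4745, 0.0163, -0.5136)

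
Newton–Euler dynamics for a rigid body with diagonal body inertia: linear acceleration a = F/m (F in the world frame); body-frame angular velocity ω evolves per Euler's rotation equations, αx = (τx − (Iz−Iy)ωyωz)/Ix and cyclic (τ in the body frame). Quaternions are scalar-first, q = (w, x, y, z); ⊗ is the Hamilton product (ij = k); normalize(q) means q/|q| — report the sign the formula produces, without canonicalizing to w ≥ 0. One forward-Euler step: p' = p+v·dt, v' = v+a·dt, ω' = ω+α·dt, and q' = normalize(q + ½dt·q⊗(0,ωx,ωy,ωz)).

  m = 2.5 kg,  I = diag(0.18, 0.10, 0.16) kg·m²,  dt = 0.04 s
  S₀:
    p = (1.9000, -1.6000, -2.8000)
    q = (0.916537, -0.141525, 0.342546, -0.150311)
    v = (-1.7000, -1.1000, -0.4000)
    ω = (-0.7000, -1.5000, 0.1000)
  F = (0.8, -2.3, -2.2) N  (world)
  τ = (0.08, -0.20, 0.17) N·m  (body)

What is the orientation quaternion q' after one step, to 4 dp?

q⊗(0,ω) = (0.4297826, -0.8327878, -1.2554353, 0.5437234)
updated quaternion q' = (0.9246, -0.1581, 0.3173, -0.1394)

q' = (0.9246, -0.1581, 0.3173, -0.1394)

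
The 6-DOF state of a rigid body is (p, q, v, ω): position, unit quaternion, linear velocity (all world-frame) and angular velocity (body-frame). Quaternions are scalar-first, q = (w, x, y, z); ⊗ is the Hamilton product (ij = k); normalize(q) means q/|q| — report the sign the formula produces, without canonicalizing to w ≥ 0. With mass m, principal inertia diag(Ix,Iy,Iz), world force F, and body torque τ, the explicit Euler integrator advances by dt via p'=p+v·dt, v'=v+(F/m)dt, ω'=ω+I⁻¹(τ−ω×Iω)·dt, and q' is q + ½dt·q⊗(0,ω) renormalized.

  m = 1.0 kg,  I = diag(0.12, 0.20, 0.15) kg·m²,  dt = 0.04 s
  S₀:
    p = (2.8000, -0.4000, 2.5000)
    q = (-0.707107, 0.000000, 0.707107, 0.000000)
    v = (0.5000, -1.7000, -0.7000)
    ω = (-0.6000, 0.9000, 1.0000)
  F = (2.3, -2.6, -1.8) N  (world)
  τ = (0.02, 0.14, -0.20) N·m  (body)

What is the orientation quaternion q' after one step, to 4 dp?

q' = (-0.7195, 0.0226, 0.6941, -0.0057)

2q̇ = q⊗(0,ω) = (-0.6363963, 1.1313712, -0.6363963, -0.2828428)
q' = normalize(q + ½dt·q⊗(0,ω)) = (-0.7195, 0.0226, 0.6941, -0.0057)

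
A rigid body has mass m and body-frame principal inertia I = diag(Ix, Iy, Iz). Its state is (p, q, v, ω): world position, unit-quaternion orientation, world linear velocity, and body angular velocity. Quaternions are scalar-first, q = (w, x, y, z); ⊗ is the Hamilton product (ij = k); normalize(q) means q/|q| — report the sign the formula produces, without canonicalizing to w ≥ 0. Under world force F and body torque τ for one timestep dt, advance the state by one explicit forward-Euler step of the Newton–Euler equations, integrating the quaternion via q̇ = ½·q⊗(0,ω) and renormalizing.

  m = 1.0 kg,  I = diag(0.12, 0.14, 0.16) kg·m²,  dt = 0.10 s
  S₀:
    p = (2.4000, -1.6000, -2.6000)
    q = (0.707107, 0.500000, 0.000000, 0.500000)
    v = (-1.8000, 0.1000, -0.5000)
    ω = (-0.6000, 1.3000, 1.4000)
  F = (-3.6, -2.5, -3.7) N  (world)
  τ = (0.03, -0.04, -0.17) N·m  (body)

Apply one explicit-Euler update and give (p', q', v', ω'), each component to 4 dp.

p' = (2.2200, -1.5900, -2.6500)
q' = (0.6837, 0.4441, -0.0040, 0.5791)
v' = (-2.1600, -0.1500, -0.8700)
ω' = (-0.6053, 1.2474, 1.3035)

ω×(Iω) gyroscopic = (0.0364, 0.0336, -0.0156)
angular accel α = (-0.0533, -0.5257, -0.9650)
ω' = ω + α·dt = (-0.6053, 1.2474, 1.3035)
2q̇ = q⊗(0,ω) = (-0.4000000, -1.0742642, -0.0807609, 1.6399498)
q + ½dt·q⊗(0,ω), renormalized = (0.6837, 0.4441, -0.0040, 0.5791)
a = F/m = (-3.6000, -2.5000, -3.7000)
p' = p + v·dt = (2.2200, -1.5900, -2.6500)
new velocity v' = (-2.1600, -0.1500, -0.8700)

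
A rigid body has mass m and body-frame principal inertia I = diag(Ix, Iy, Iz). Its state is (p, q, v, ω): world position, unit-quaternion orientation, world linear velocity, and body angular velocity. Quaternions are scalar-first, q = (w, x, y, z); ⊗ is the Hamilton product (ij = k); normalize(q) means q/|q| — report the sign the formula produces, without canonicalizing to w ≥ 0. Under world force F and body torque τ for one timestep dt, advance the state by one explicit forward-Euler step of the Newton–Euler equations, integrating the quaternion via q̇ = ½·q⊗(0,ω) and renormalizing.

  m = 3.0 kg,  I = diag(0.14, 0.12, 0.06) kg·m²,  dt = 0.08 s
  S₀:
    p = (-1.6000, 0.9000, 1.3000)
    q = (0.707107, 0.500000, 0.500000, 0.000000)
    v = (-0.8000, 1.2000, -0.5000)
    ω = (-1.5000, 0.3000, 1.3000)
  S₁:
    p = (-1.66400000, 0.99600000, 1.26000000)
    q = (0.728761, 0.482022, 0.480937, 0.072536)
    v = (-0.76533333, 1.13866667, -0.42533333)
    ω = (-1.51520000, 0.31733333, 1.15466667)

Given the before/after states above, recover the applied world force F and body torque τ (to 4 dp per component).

F = (1.3000, -2.3000, 2.8000)
τ = (-0.0500, -0.1300, -0.1000)

rate change Δω = (-0.01520000, 0.01733333, -0.14533333)
I·α + gyro = (-0.0500, -0.1300, -0.1000)
v₁ − v₀ = (0.03466667, -0.06133333, 0.07466667)
m·(v₁−v₀)/dt = (1.3000, -2.3000, 2.8000)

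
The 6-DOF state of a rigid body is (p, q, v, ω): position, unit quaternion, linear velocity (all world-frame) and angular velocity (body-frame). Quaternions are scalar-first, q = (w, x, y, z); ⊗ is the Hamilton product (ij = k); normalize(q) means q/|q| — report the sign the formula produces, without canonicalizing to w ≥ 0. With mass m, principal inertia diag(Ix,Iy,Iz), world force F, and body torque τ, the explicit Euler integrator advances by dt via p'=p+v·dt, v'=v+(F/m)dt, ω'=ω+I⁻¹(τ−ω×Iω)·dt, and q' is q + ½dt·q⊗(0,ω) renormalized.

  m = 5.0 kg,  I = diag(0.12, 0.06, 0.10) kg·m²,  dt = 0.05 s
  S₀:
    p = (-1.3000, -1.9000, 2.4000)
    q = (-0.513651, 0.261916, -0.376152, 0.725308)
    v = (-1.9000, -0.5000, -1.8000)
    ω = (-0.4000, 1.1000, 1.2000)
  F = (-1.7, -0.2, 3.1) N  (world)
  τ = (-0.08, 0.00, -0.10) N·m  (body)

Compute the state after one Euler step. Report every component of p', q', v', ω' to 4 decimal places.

new position p' = (-1.3950, -1.9250, 2.3100)
v' = v + a·dt = (-1.9170, -0.5020, -1.7690)
α = I⁻¹(τ − ω×Iω) = (-1.1067, 0.1600, -1.2640)
new body rate ω' = (-0.4553, 1.1080, 1.1368)
q⊗(0,ω) = (-0.3518360, -1.0437608, -1.1694385, -0.4787344)
q + ½dt·q⊗(0,ω), renormalized = (-0.5220, 0.2356, -0.4050, 0.7127)

p' = (-1.3950, -1.9250, 2.3100)
q' = (-0.5220, 0.2356, -0.4050, 0.7127)
v' = (-1.9170, -0.5020, -1.7690)
ω' = (-0.4553, 1.1080, 1.1368)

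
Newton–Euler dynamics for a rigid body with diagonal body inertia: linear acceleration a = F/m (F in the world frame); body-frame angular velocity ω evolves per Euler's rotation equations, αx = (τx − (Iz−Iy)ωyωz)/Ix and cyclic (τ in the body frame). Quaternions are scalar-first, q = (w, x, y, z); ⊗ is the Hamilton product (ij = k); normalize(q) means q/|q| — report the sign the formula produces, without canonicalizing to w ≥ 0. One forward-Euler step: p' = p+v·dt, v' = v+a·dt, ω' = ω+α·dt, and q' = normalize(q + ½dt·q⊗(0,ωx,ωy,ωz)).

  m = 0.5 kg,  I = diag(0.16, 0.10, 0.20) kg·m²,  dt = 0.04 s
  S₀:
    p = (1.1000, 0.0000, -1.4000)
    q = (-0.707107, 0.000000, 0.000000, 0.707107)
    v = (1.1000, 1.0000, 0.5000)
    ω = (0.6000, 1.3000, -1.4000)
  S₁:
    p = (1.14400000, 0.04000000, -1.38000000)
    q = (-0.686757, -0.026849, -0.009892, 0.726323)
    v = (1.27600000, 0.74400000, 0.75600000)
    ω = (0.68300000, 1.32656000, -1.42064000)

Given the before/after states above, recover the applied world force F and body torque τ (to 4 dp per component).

Δv = v₁−v₀ = (0.17600000, -0.25600000, 0.25600000)
m·(v₁−v₀)/dt = (2.2000, -3.2000, 3.2000)
ω₁ − ω₀ = (0.08300000, 0.02656000, -0.02064000)
precession coupling = (-0.1820, 0.0336, -0.0468)
I·α + gyro = (0.1500, 0.1000, -0.1500)

F = (2.2000, -3.2000, 3.2000)
τ = (0.1500, 0.1000, -0.1500)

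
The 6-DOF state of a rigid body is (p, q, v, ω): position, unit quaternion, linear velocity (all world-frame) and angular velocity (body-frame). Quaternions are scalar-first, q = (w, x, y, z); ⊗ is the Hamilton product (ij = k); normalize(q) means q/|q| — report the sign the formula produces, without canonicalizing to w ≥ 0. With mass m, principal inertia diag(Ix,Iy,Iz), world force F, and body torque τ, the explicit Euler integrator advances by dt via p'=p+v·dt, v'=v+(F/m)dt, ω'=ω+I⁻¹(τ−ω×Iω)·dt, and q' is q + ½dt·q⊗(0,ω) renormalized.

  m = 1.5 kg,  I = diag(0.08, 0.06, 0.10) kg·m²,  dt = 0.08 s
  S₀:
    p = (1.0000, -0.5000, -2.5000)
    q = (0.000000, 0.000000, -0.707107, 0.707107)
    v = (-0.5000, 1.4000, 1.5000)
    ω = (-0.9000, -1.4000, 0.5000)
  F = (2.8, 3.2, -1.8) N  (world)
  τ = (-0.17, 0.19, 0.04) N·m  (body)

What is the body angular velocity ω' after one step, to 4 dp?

precession coupling ω×(Iω) = (-0.0280, 0.0090, -0.0252)
angular accel α = (-1.7750, 3.0167, 0.6520)
ω + α·dt = (-1.0420, -1.1587, 0.5522)

ω' = (-1.0420, -1.1587, 0.5522)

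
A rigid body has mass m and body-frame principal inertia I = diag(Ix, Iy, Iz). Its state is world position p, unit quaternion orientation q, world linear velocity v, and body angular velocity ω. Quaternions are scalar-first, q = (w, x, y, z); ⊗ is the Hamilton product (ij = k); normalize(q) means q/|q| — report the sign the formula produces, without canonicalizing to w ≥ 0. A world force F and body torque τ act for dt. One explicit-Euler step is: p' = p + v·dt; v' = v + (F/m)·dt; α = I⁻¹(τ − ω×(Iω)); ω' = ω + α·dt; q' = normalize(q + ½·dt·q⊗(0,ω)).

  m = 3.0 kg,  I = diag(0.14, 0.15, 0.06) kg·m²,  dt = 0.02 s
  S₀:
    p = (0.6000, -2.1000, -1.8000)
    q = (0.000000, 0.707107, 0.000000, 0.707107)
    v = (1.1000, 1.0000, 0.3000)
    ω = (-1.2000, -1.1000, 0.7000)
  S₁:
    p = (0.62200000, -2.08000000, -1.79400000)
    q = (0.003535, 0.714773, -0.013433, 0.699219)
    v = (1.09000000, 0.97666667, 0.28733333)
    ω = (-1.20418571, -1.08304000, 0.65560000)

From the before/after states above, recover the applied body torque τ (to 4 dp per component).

rate change Δω = (-0.00418571, 0.01696000, -0.04440000)
gyro term ω₀×Iω₀ = (0.0693, -0.0672, 0.0132)
I·α + gyro = (0.0400, 0.0600, -0.1200)

τ = (0.0400, 0.0600, -0.1200)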